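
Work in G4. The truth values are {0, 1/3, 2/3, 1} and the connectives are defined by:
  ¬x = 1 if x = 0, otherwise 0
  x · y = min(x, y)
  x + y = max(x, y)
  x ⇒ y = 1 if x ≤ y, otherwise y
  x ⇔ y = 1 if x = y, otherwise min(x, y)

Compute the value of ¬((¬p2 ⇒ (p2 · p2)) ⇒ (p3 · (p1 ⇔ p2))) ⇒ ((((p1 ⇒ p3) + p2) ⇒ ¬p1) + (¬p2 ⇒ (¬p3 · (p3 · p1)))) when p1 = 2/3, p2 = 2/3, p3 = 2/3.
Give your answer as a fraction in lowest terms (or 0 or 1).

1

¬p2 = ¬2/3 = 0
p2 · p2 = 2/3 · 2/3 = 2/3
¬p2 ⇒ (p2 · p2) = 0 ⇒ 2/3 = 1
p1 ⇔ p2 = 2/3 ⇔ 2/3 = 1
p3 · (p1 ⇔ p2) = 2/3 · 1 = 2/3
(¬p2 ⇒ (p2 · p2)) ⇒ (p3 · (p1 ⇔ p2)) = 1 ⇒ 2/3 = 2/3
¬((¬p2 ⇒ (p2 · p2)) ⇒ (p3 · (p1 ⇔ p2))) = ¬2/3 = 0
p1 ⇒ p3 = 2/3 ⇒ 2/3 = 1
(p1 ⇒ p3) + p2 = 1 + 2/3 = 1
¬p1 = ¬2/3 = 0
((p1 ⇒ p3) + p2) ⇒ ¬p1 = 1 ⇒ 0 = 0
¬p2 = ¬2/3 = 0
¬p3 = ¬2/3 = 0
p3 · p1 = 2/3 · 2/3 = 2/3
¬p3 · (p3 · p1) = 0 · 2/3 = 0
¬p2 ⇒ (¬p3 · (p3 · p1)) = 0 ⇒ 0 = 1
(((p1 ⇒ p3) + p2) ⇒ ¬p1) + (¬p2 ⇒ (¬p3 · (p3 · p1))) = 0 + 1 = 1
¬((¬p2 ⇒ (p2 · p2)) ⇒ (p3 · (p1 ⇔ p2))) ⇒ ((((p1 ⇒ p3) + p2) ⇒ ¬p1) + (¬p2 ⇒ (¬p3 · (p3 · p1)))) = 0 ⇒ 1 = 1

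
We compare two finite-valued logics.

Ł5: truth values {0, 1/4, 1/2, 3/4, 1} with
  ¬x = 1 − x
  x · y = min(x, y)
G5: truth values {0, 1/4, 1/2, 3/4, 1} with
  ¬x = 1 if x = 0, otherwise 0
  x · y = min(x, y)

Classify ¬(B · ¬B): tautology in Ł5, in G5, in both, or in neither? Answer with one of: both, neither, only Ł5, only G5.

only G5

In Ł5: at B = 1/4 the value is 3/4 — not a tautology.
In G5: every assignment gives 1 — tautology.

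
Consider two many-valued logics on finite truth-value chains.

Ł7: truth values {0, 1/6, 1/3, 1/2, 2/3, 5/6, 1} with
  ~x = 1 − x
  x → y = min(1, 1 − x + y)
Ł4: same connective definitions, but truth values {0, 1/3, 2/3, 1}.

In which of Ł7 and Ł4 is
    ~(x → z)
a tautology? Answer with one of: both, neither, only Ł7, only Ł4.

neither

In Ł7: at x = 0, z = 0 the value is 0 — not a tautology.
In Ł4: at x = 0, z = 0 the value is 0 — not a tautology.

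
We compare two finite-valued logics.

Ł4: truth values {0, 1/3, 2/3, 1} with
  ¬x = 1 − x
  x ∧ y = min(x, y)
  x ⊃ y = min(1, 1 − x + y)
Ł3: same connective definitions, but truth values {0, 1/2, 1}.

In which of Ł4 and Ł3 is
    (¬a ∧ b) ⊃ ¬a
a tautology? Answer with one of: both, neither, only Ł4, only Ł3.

both

In Ł4: every assignment gives 1 — tautology.
In Ł3: every assignment gives 1 — tautology.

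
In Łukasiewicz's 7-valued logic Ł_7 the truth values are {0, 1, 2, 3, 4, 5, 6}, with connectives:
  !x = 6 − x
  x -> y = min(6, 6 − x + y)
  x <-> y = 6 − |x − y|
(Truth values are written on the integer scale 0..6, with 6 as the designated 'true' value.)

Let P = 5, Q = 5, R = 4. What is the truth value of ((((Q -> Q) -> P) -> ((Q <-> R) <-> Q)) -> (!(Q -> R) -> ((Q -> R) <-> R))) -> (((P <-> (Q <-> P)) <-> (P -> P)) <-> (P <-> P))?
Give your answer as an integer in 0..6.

5

Q -> Q = 5 -> 5 = 6
(Q -> Q) -> P = 6 -> 5 = 5
Q <-> R = 5 <-> 4 = 5
(Q <-> R) <-> Q = 5 <-> 5 = 6
((Q -> Q) -> P) -> ((Q <-> R) <-> Q) = 5 -> 6 = 6
Q -> R = 5 -> 4 = 5
!(Q -> R) = !5 = 1
Q -> R = 5 -> 4 = 5
(Q -> R) <-> R = 5 <-> 4 = 5
!(Q -> R) -> ((Q -> R) <-> R) = 1 -> 5 = 6
(((Q -> Q) -> P) -> ((Q <-> R) <-> Q)) -> (!(Q -> R) -> ((Q -> R) <-> R)) = 6 -> 6 = 6
Q <-> P = 5 <-> 5 = 6
P <-> (Q <-> P) = 5 <-> 6 = 5
P -> P = 5 -> 5 = 6
(P <-> (Q <-> P)) <-> (P -> P) = 5 <-> 6 = 5
P <-> P = 5 <-> 5 = 6
((P <-> (Q <-> P)) <-> (P -> P)) <-> (P <-> P) = 5 <-> 6 = 5
((((Q -> Q) -> P) -> ((Q <-> R) <-> Q)) -> (!(Q -> R) -> ((Q -> R) <-> R))) -> (((P <-> (Q <-> P)) <-> (P -> P)) <-> (P <-> P)) = 6 -> 5 = 5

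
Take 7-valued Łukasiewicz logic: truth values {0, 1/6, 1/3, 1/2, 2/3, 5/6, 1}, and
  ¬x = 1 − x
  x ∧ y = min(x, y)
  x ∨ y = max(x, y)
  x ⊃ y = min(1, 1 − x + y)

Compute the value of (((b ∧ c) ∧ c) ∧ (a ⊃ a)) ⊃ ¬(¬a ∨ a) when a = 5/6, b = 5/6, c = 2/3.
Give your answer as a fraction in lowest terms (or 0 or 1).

1/2

b ∧ c = 5/6 ∧ 2/3 = 2/3
(b ∧ c) ∧ c = 2/3 ∧ 2/3 = 2/3
a ⊃ a = 5/6 ⊃ 5/6 = 1
((b ∧ c) ∧ c) ∧ (a ⊃ a) = 2/3 ∧ 1 = 2/3
¬a = ¬5/6 = 1/6
¬a ∨ a = 1/6 ∨ 5/6 = 5/6
¬(¬a ∨ a) = ¬5/6 = 1/6
(((b ∧ c) ∧ c) ∧ (a ⊃ a)) ⊃ ¬(¬a ∨ a) = 2/3 ⊃ 1/6 = 1/2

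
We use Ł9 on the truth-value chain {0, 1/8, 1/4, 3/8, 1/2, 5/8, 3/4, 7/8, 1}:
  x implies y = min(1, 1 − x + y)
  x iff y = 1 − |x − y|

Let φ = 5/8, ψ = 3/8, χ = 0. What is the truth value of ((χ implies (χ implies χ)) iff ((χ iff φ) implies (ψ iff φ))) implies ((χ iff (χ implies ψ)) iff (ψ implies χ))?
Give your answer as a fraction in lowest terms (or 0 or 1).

3/8

χ implies χ = 0 implies 0 = 1
χ implies (χ implies χ) = 0 implies 1 = 1
χ iff φ = 0 iff 5/8 = 3/8
ψ iff φ = 3/8 iff 5/8 = 3/4
(χ iff φ) implies (ψ iff φ) = 3/8 implies 3/4 = 1
(χ implies (χ implies χ)) iff ((χ iff φ) implies (ψ iff φ)) = 1 iff 1 = 1
χ implies ψ = 0 implies 3/8 = 1
χ iff (χ implies ψ) = 0 iff 1 = 0
ψ implies χ = 3/8 implies 0 = 5/8
(χ iff (χ implies ψ)) iff (ψ implies χ) = 0 iff 5/8 = 3/8
((χ implies (χ implies χ)) iff ((χ iff φ) implies (ψ iff φ))) implies ((χ iff (χ implies ψ)) iff (ψ implies χ)) = 1 implies 3/8 = 3/8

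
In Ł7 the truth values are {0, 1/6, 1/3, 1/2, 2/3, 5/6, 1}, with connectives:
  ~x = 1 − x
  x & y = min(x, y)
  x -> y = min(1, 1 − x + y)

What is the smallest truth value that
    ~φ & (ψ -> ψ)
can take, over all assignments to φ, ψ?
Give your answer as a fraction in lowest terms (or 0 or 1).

Take φ = 1, ψ = 0:
~φ = ~1 = 0
ψ -> ψ = 0 -> 0 = 1
~φ & (ψ -> ψ) = 0 & 1 = 0
No assignment yields a value below 0, so this is the minimum.

0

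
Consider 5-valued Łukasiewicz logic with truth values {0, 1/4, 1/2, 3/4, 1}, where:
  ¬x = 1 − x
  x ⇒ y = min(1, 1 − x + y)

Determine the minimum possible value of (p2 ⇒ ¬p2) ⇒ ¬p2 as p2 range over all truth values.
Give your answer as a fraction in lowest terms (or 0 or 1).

Take p2 = 1/2:
¬p2 = ¬1/2 = 1/2
p2 ⇒ ¬p2 = 1/2 ⇒ 1/2 = 1
¬p2 = ¬1/2 = 1/2
(p2 ⇒ ¬p2) ⇒ ¬p2 = 1 ⇒ 1/2 = 1/2
No assignment yields a value below 1/2, so this is the minimum.

1/2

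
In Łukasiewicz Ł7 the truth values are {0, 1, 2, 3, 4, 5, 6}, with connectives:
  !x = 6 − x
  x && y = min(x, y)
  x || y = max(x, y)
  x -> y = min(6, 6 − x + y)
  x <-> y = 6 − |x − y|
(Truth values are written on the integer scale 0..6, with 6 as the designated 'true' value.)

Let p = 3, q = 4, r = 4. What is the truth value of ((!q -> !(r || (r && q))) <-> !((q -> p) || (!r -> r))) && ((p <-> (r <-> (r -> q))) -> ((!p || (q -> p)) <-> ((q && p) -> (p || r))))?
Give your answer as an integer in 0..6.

0

!q = !4 = 2
r && q = 4 && 4 = 4
r || (r && q) = 4 || 4 = 4
!(r || (r && q)) = !4 = 2
!q -> !(r || (r && q)) = 2 -> 2 = 6
q -> p = 4 -> 3 = 5
!r = !4 = 2
!r -> r = 2 -> 4 = 6
(q -> p) || (!r -> r) = 5 || 6 = 6
!((q -> p) || (!r -> r)) = !6 = 0
(!q -> !(r || (r && q))) <-> !((q -> p) || (!r -> r)) = 6 <-> 0 = 0
r -> q = 4 -> 4 = 6
r <-> (r -> q) = 4 <-> 6 = 4
p <-> (r <-> (r -> q)) = 3 <-> 4 = 5
!p = !3 = 3
q -> p = 4 -> 3 = 5
!p || (q -> p) = 3 || 5 = 5
q && p = 4 && 3 = 3
p || r = 3 || 4 = 4
(q && p) -> (p || r) = 3 -> 4 = 6
(!p || (q -> p)) <-> ((q && p) -> (p || r)) = 5 <-> 6 = 5
(p <-> (r <-> (r -> q))) -> ((!p || (q -> p)) <-> ((q && p) -> (p || r))) = 5 -> 5 = 6
((!q -> !(r || (r && q))) <-> !((q -> p) || (!r -> r))) && ((p <-> (r <-> (r -> q))) -> ((!p || (q -> p)) <-> ((q && p) -> (p || r)))) = 0 && 6 = 0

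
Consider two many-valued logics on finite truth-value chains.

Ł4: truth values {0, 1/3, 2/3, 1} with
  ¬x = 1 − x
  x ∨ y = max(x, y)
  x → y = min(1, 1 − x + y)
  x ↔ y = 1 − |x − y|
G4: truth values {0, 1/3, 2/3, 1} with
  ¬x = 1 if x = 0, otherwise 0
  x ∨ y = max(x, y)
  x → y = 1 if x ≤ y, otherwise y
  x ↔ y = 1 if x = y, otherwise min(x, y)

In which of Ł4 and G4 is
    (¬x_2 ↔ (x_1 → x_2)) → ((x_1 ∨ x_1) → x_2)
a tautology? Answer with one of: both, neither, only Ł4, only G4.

In Ł4: at x_1 = 2/3, x_2 = 1/3 the value is 2/3 — not a tautology.
In G4: every assignment gives 1 — tautology.

only G4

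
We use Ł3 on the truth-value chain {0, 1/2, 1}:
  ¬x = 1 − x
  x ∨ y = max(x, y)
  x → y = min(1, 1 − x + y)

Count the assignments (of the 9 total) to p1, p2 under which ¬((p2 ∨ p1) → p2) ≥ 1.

p1 = 0, p2 = 0 ↦ 0  <
p1 = 0, p2 = 1/2 ↦ 0  <
p1 = 0, p2 = 1 ↦ 0  <
p1 = 1/2, p2 = 0 ↦ 1/2  <
p1 = 1/2, p2 = 1/2 ↦ 0  <
p1 = 1/2, p2 = 1 ↦ 0  <
p1 = 1, p2 = 0 ↦ 1  ≥
p1 = 1, p2 = 1/2 ↦ 1/2  <
p1 = 1, p2 = 1 ↦ 0  <
So 1 of the 9 assignments meets the threshold.

1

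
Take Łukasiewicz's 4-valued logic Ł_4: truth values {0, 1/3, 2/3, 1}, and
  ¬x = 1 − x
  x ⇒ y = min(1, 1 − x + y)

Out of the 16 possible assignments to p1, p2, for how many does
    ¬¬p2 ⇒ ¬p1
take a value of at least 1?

p1 = 0, p2 = 0 ↦ 1  ≥
p1 = 0, p2 = 1/3 ↦ 1  ≥
p1 = 0, p2 = 2/3 ↦ 1  ≥
p1 = 0, p2 = 1 ↦ 1  ≥
p1 = 1/3, p2 = 0 ↦ 1  ≥
p1 = 1/3, p2 = 1/3 ↦ 1  ≥
p1 = 1/3, p2 = 2/3 ↦ 1  ≥
p1 = 1/3, p2 = 1 ↦ 2/3  <
p1 = 2/3, p2 = 0 ↦ 1  ≥
p1 = 2/3, p2 = 1/3 ↦ 1  ≥
p1 = 2/3, p2 = 2/3 ↦ 2/3  <
p1 = 2/3, p2 = 1 ↦ 1/3  <
p1 = 1, p2 = 0 ↦ 1  ≥
p1 = 1, p2 = 1/3 ↦ 2/3  <
p1 = 1, p2 = 2/3 ↦ 1/3  <
p1 = 1, p2 = 1 ↦ 0  <
So 10 of the 16 assignments meet the threshold.

10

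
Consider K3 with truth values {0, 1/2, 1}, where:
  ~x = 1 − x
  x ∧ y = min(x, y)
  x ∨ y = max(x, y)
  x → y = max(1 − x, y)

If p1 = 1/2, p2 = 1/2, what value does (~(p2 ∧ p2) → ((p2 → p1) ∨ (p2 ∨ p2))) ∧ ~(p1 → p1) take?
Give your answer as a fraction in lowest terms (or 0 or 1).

1/2

p2 ∧ p2 = 1/2 ∧ 1/2 = 1/2
~(p2 ∧ p2) = ~1/2 = 1/2
p2 → p1 = 1/2 → 1/2 = 1/2
p2 ∨ p2 = 1/2 ∨ 1/2 = 1/2
(p2 → p1) ∨ (p2 ∨ p2) = 1/2 ∨ 1/2 = 1/2
~(p2 ∧ p2) → ((p2 → p1) ∨ (p2 ∨ p2)) = 1/2 → 1/2 = 1/2
p1 → p1 = 1/2 → 1/2 = 1/2
~(p1 → p1) = ~1/2 = 1/2
(~(p2 ∧ p2) → ((p2 → p1) ∨ (p2 ∨ p2))) ∧ ~(p1 → p1) = 1/2 ∧ 1/2 = 1/2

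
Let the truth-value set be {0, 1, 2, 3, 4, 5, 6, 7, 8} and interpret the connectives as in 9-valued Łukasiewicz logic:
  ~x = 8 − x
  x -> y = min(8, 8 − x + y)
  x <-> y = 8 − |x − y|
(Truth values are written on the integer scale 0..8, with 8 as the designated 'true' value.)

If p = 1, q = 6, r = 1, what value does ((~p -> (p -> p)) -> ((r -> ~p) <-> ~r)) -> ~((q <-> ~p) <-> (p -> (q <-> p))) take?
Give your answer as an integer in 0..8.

2

~p = ~1 = 7
p -> p = 1 -> 1 = 8
~p -> (p -> p) = 7 -> 8 = 8
~p = ~1 = 7
r -> ~p = 1 -> 7 = 8
~r = ~1 = 7
(r -> ~p) <-> ~r = 8 <-> 7 = 7
(~p -> (p -> p)) -> ((r -> ~p) <-> ~r) = 8 -> 7 = 7
~p = ~1 = 7
q <-> ~p = 6 <-> 7 = 7
q <-> p = 6 <-> 1 = 3
p -> (q <-> p) = 1 -> 3 = 8
(q <-> ~p) <-> (p -> (q <-> p)) = 7 <-> 8 = 7
~((q <-> ~p) <-> (p -> (q <-> p))) = ~7 = 1
((~p -> (p -> p)) -> ((r -> ~p) <-> ~r)) -> ~((q <-> ~p) <-> (p -> (q <-> p))) = 7 -> 1 = 2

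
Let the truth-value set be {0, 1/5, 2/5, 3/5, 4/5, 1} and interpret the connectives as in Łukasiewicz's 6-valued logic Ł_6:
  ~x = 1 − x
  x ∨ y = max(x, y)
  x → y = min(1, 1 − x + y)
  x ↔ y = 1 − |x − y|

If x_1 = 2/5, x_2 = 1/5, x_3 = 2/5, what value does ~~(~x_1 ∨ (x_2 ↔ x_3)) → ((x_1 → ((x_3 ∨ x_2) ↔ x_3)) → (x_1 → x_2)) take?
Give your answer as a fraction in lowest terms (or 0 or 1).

~x_1 = ~2/5 = 3/5
x_2 ↔ x_3 = 1/5 ↔ 2/5 = 4/5
~x_1 ∨ (x_2 ↔ x_3) = 3/5 ∨ 4/5 = 4/5
~(~x_1 ∨ (x_2 ↔ x_3)) = ~4/5 = 1/5
~~(~x_1 ∨ (x_2 ↔ x_3)) = ~1/5 = 4/5
x_3 ∨ x_2 = 2/5 ∨ 1/5 = 2/5
(x_3 ∨ x_2) ↔ x_3 = 2/5 ↔ 2/5 = 1
x_1 → ((x_3 ∨ x_2) ↔ x_3) = 2/5 → 1 = 1
x_1 → x_2 = 2/5 → 1/5 = 4/5
(x_1 → ((x_3 ∨ x_2) ↔ x_3)) → (x_1 → x_2) = 1 → 4/5 = 4/5
~~(~x_1 ∨ (x_2 ↔ x_3)) → ((x_1 → ((x_3 ∨ x_2) ↔ x_3)) → (x_1 → x_2)) = 4/5 → 4/5 = 1

1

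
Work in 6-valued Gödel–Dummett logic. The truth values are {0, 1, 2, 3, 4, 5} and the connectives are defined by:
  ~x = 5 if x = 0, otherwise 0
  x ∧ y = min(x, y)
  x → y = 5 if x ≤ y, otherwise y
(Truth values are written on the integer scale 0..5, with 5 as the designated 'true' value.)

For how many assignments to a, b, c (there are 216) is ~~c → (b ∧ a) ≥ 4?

value 5: 41 assignments (counts)
value 4: 15 assignments (counts)
value 3: 25 assignments
value 2: 35 assignments
value 1: 45 assignments
value 0: 55 assignments
So 56 of the 216 assignments meet the threshold.

56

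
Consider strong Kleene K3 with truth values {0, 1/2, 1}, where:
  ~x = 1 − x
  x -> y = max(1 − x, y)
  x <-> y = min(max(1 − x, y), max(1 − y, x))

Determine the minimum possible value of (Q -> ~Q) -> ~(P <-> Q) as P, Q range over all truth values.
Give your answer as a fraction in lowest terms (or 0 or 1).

Take P = 0, Q = 0:
~Q = ~0 = 1
Q -> ~Q = 0 -> 1 = 1
P <-> Q = 0 <-> 0 = 1
~(P <-> Q) = ~1 = 0
(Q -> ~Q) -> ~(P <-> Q) = 1 -> 0 = 0
No assignment yields a value below 0, so this is the minimum.

0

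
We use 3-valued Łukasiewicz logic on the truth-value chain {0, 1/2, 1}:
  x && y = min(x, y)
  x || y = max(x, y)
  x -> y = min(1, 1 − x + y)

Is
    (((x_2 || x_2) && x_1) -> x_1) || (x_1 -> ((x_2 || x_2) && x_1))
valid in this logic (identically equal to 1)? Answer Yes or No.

x_1 = 0, x_2 = 0 ↦ 1
x_1 = 0, x_2 = 1/2 ↦ 1
x_1 = 0, x_2 = 1 ↦ 1
x_1 = 1/2, x_2 = 0 ↦ 1
x_1 = 1/2, x_2 = 1/2 ↦ 1
x_1 = 1/2, x_2 = 1 ↦ 1
x_1 = 1, x_2 = 0 ↦ 1
x_1 = 1, x_2 = 1/2 ↦ 1
x_1 = 1, x_2 = 1 ↦ 1
Every assignment gives a value ≥ 1.

Yes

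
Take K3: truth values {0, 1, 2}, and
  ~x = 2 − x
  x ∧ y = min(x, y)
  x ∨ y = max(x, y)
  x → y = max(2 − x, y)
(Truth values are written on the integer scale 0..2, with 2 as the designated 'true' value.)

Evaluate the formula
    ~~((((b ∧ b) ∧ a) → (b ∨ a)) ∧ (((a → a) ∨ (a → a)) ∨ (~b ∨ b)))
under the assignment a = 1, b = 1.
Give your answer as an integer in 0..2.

b ∧ b = 1 ∧ 1 = 1
(b ∧ b) ∧ a = 1 ∧ 1 = 1
b ∨ a = 1 ∨ 1 = 1
((b ∧ b) ∧ a) → (b ∨ a) = 1 → 1 = 1
a → a = 1 → 1 = 1
a → a = 1 → 1 = 1
(a → a) ∨ (a → a) = 1 ∨ 1 = 1
~b = ~1 = 1
~b ∨ b = 1 ∨ 1 = 1
((a → a) ∨ (a → a)) ∨ (~b ∨ b) = 1 ∨ 1 = 1
(((b ∧ b) ∧ a) → (b ∨ a)) ∧ (((a → a) ∨ (a → a)) ∨ (~b ∨ b)) = 1 ∧ 1 = 1
~((((b ∧ b) ∧ a) → (b ∨ a)) ∧ (((a → a) ∨ (a → a)) ∨ (~b ∨ b))) = ~1 = 1
~~((((b ∧ b) ∧ a) → (b ∨ a)) ∧ (((a → a) ∨ (a → a)) ∨ (~b ∨ b))) = ~1 = 1

1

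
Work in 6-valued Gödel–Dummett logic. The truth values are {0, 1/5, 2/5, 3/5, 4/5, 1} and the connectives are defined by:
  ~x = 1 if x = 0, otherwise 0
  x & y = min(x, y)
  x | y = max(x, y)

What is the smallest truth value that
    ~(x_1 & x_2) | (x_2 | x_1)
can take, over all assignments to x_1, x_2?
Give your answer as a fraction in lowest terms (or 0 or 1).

1/5

Take x_1 = 1/5, x_2 = 1/5:
x_1 & x_2 = 1/5 & 1/5 = 1/5
~(x_1 & x_2) = ~1/5 = 0
x_2 | x_1 = 1/5 | 1/5 = 1/5
~(x_1 & x_2) | (x_2 | x_1) = 0 | 1/5 = 1/5
No assignment yields a value below 1/5, so this is the minimum.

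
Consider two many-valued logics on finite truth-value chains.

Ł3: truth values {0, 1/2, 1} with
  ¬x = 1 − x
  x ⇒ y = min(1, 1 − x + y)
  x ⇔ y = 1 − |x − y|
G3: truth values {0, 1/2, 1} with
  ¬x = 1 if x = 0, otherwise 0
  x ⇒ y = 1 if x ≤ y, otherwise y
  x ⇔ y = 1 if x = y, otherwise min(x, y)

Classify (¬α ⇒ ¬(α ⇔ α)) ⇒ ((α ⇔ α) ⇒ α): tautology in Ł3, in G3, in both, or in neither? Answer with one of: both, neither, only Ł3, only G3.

only Ł3

In Ł3: every assignment gives 1 — tautology.
In G3: at α = 1/2 the value is 1/2 — not a tautology.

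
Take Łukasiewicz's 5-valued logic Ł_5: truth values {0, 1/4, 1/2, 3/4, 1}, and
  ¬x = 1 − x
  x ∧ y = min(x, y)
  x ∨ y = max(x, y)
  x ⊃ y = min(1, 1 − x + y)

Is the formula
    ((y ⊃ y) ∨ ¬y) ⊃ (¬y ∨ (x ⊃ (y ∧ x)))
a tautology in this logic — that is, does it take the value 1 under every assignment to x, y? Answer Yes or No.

No

Counterexample: take x = 1/2, y = 1/4.
y ⊃ y = 1/4 ⊃ 1/4 = 1
¬y = ¬1/4 = 3/4
(y ⊃ y) ∨ ¬y = 1 ∨ 3/4 = 1
¬y = ¬1/4 = 3/4
y ∧ x = 1/4 ∧ 1/2 = 1/4
x ⊃ (y ∧ x) = 1/2 ⊃ 1/4 = 3/4
¬y ∨ (x ⊃ (y ∧ x)) = 3/4 ∨ 3/4 = 3/4
((y ⊃ y) ∨ ¬y) ⊃ (¬y ∨ (x ⊃ (y ∧ x))) = 1 ⊃ 3/4 = 3/4
This gives 3/4 ≠ 1.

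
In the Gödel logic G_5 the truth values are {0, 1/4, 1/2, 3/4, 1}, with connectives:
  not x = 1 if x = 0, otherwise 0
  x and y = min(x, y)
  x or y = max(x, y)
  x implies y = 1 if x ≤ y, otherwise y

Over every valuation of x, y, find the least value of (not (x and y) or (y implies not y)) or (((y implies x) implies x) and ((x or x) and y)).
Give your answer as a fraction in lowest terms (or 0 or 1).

1/4

Take x = 1/4, y = 1/4:
x and y = 1/4 and 1/4 = 1/4
not (x and y) = not 1/4 = 0
not y = not 1/4 = 0
y implies not y = 1/4 implies 0 = 0
not (x and y) or (y implies not y) = 0 or 0 = 0
y implies x = 1/4 implies 1/4 = 1
(y implies x) implies x = 1 implies 1/4 = 1/4
x or x = 1/4 or 1/4 = 1/4
(x or x) and y = 1/4 and 1/4 = 1/4
((y implies x) implies x) and ((x or x) and y) = 1/4 and 1/4 = 1/4
(not (x and y) or (y implies not y)) or (((y implies x) implies x) and ((x or x) and y)) = 0 or 1/4 = 1/4
No assignment yields a value below 1/4, so this is the minimum.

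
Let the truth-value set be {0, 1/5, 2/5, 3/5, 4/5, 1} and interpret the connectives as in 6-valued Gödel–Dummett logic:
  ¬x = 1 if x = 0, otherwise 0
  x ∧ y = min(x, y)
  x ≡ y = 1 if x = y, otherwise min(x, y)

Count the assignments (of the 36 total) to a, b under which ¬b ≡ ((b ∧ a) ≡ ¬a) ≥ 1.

35

value 1: 35 assignments (counts)
value 0: 1 assignment
So 35 of the 36 assignments meet the threshold.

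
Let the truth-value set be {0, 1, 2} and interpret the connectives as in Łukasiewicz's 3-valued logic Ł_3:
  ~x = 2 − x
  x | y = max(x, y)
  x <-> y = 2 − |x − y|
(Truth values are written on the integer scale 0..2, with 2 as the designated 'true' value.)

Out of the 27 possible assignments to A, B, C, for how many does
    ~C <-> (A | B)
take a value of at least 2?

value 2: 9 assignments (counts)
value 1: 12 assignments
value 0: 6 assignments
So 9 of the 27 assignments meet the threshold.

9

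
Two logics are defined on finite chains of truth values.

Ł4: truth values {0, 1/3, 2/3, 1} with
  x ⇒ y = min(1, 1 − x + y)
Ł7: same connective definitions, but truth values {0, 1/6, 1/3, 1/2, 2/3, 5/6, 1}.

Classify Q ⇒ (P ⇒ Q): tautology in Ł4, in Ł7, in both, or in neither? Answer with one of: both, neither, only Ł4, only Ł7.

both

In Ł4: every assignment gives 1 — tautology.
In Ł7: every assignment gives 1 — tautology.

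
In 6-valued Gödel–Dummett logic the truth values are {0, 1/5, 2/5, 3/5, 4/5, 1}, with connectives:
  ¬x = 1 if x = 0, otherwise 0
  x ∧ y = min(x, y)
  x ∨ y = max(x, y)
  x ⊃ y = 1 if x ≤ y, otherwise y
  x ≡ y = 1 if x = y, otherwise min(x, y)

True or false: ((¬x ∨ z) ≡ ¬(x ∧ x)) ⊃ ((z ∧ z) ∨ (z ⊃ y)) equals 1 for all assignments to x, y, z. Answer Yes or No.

Counterexample: take x = 0, y = 0, z = 1/5.
¬x = ¬0 = 1
¬x ∨ z = 1 ∨ 1/5 = 1
x ∧ x = 0 ∧ 0 = 0
¬(x ∧ x) = ¬0 = 1
(¬x ∨ z) ≡ ¬(x ∧ x) = 1 ≡ 1 = 1
z ∧ z = 1/5 ∧ 1/5 = 1/5
z ⊃ y = 1/5 ⊃ 0 = 0
(z ∧ z) ∨ (z ⊃ y) = 1/5 ∨ 0 = 1/5
((¬x ∨ z) ≡ ¬(x ∧ x)) ⊃ ((z ∧ z) ∨ (z ⊃ y)) = 1 ⊃ 1/5 = 1/5
This gives 1/5 ≠ 1.

No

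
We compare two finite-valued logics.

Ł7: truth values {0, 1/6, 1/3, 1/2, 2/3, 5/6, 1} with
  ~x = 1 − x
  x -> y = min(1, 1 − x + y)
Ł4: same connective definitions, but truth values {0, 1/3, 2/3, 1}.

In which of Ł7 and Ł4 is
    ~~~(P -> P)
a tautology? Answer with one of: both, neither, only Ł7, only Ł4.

neither

In Ł7: at P = 0 the value is 0 — not a tautology.
In Ł4: at P = 0 the value is 0 — not a tautology.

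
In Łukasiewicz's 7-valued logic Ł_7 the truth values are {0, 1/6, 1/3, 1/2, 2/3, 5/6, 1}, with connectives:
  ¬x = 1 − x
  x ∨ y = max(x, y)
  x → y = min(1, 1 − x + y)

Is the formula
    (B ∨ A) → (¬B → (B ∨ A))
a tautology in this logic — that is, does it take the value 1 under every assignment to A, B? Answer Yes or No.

At A = 1/3, B = 1, for instance:
B ∨ A = 1 ∨ 1/3 = 1
¬B = ¬1 = 0
¬B → (B ∨ A) = 0 → 1 = 1
(B ∨ A) → (¬B → (B ∨ A)) = 1 → 1 = 1
and checking the remaining 48 assignments likewise gives ≥ 1 in every case.

Yes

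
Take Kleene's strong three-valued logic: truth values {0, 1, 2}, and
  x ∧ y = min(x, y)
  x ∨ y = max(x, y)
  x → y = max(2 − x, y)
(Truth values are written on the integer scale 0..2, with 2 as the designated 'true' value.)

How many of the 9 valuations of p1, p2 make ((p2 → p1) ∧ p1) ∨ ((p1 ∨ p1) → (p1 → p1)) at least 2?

6

p1 = 0, p2 = 0 ↦ 2  ≥
p1 = 0, p2 = 1 ↦ 2  ≥
p1 = 0, p2 = 2 ↦ 2  ≥
p1 = 1, p2 = 0 ↦ 1  <
p1 = 1, p2 = 1 ↦ 1  <
p1 = 1, p2 = 2 ↦ 1  <
p1 = 2, p2 = 0 ↦ 2  ≥
p1 = 2, p2 = 1 ↦ 2  ≥
p1 = 2, p2 = 2 ↦ 2  ≥
So 6 of the 9 assignments meet the threshold.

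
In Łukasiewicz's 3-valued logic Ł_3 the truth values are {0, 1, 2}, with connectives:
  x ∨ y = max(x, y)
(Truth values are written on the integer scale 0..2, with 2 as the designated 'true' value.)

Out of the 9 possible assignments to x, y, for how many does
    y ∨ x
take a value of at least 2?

x = 0, y = 0 ↦ 0  <
x = 0, y = 1 ↦ 1  <
x = 0, y = 2 ↦ 2  ≥
x = 1, y = 0 ↦ 1  <
x = 1, y = 1 ↦ 1  <
x = 1, y = 2 ↦ 2  ≥
x = 2, y = 0 ↦ 2  ≥
x = 2, y = 1 ↦ 2  ≥
x = 2, y = 2 ↦ 2  ≥
So 5 of the 9 assignments meet the threshold.

5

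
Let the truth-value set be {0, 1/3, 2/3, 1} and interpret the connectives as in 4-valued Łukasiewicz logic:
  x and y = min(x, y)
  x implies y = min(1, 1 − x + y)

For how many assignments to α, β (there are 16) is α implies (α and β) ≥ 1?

α = 0, β = 0 ↦ 1  ≥
α = 0, β = 1/3 ↦ 1  ≥
α = 0, β = 2/3 ↦ 1  ≥
α = 0, β = 1 ↦ 1  ≥
α = 1/3, β = 0 ↦ 2/3  <
α = 1/3, β = 1/3 ↦ 1  ≥
α = 1/3, β = 2/3 ↦ 1  ≥
α = 1/3, β = 1 ↦ 1  ≥
α = 2/3, β = 0 ↦ 1/3  <
α = 2/3, β = 1/3 ↦ 2/3  <
α = 2/3, β = 2/3 ↦ 1  ≥
α = 2/3, β = 1 ↦ 1  ≥
α = 1, β = 0 ↦ 0  <
α = 1, β = 1/3 ↦ 1/3  <
α = 1, β = 2/3 ↦ 2/3  <
α = 1, β = 1 ↦ 1  ≥
So 10 of the 16 assignments meet the threshold.

10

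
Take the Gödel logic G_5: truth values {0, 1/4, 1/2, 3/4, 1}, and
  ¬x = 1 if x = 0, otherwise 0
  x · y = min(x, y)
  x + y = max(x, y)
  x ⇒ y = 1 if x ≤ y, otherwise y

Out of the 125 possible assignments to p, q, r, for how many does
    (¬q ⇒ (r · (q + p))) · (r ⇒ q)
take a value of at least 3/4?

75

value 1: 70 assignments (counts)
value 3/4: 5 assignments (counts)
value 1/2: 10 assignments
value 1/4: 15 assignments
value 0: 25 assignments
So 75 of the 125 assignments meet the threshold.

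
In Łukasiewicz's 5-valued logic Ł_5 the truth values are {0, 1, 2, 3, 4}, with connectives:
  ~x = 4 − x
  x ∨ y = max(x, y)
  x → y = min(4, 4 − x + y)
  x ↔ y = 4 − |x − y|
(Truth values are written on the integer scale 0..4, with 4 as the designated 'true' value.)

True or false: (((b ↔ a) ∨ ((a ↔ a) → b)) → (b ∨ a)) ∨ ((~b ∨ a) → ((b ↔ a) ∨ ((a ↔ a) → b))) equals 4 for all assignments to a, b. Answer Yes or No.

Counterexample: take a = 1, b = 0.
b ↔ a = 0 ↔ 1 = 3
a ↔ a = 1 ↔ 1 = 4
(a ↔ a) → b = 4 → 0 = 0
(b ↔ a) ∨ ((a ↔ a) → b) = 3 ∨ 0 = 3
b ∨ a = 0 ∨ 1 = 1
((b ↔ a) ∨ ((a ↔ a) → b)) → (b ∨ a) = 3 → 1 = 2
~b = ~0 = 4
~b ∨ a = 4 ∨ 1 = 4
b ↔ a = 0 ↔ 1 = 3
a ↔ a = 1 ↔ 1 = 4
(a ↔ a) → b = 4 → 0 = 0
(b ↔ a) ∨ ((a ↔ a) → b) = 3 ∨ 0 = 3
(~b ∨ a) → ((b ↔ a) ∨ ((a ↔ a) → b)) = 4 → 3 = 3
(((b ↔ a) ∨ ((a ↔ a) → b)) → (b ∨ a)) ∨ ((~b ∨ a) → ((b ↔ a) ∨ ((a ↔ a) → b))) = 2 ∨ 3 = 3
This gives 3 ≠ 4.

No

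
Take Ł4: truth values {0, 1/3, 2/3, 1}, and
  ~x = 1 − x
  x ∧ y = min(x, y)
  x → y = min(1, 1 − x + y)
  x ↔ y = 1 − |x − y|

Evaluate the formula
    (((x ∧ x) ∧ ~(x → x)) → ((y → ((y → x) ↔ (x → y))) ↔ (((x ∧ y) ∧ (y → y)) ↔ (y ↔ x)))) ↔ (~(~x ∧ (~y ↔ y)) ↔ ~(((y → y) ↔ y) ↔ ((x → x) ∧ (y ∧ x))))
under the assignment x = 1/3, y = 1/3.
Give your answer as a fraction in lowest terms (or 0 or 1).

x ∧ x = 1/3 ∧ 1/3 = 1/3
x → x = 1/3 → 1/3 = 1
~(x → x) = ~1 = 0
(x ∧ x) ∧ ~(x → x) = 1/3 ∧ 0 = 0
y → x = 1/3 → 1/3 = 1
x → y = 1/3 → 1/3 = 1
(y → x) ↔ (x → y) = 1 ↔ 1 = 1
y → ((y → x) ↔ (x → y)) = 1/3 → 1 = 1
x ∧ y = 1/3 ∧ 1/3 = 1/3
y → y = 1/3 → 1/3 = 1
(x ∧ y) ∧ (y → y) = 1/3 ∧ 1 = 1/3
y ↔ x = 1/3 ↔ 1/3 = 1
((x ∧ y) ∧ (y → y)) ↔ (y ↔ x) = 1/3 ↔ 1 = 1/3
(y → ((y → x) ↔ (x → y))) ↔ (((x ∧ y) ∧ (y → y)) ↔ (y ↔ x)) = 1 ↔ 1/3 = 1/3
((x ∧ x) ∧ ~(x → x)) → ((y → ((y → x) ↔ (x → y))) ↔ (((x ∧ y) ∧ (y → y)) ↔ (y ↔ x))) = 0 → 1/3 = 1
~x = ~1/3 = 2/3
~y = ~1/3 = 2/3
~y ↔ y = 2/3 ↔ 1/3 = 2/3
~x ∧ (~y ↔ y) = 2/3 ∧ 2/3 = 2/3
~(~x ∧ (~y ↔ y)) = ~2/3 = 1/3
y → y = 1/3 → 1/3 = 1
(y → y) ↔ y = 1 ↔ 1/3 = 1/3
x → x = 1/3 → 1/3 = 1
y ∧ x = 1/3 ∧ 1/3 = 1/3
(x → x) ∧ (y ∧ x) = 1 ∧ 1/3 = 1/3
((y → y) ↔ y) ↔ ((x → x) ∧ (y ∧ x)) = 1/3 ↔ 1/3 = 1
~(((y → y) ↔ y) ↔ ((x → x) ∧ (y ∧ x))) = ~1 = 0
~(~x ∧ (~y ↔ y)) ↔ ~(((y → y) ↔ y) ↔ ((x → x) ∧ (y ∧ x))) = 1/3 ↔ 0 = 2/3
(((x ∧ x) ∧ ~(x → x)) → ((y → ((y → x) ↔ (x → y))) ↔ (((x ∧ y) ∧ (y → y)) ↔ (y ↔ x)))) ↔ (~(~x ∧ (~y ↔ y)) ↔ ~(((y → y) ↔ y) ↔ ((x → x) ∧ (y ∧ x)))) = 1 ↔ 2/3 = 2/3

2/3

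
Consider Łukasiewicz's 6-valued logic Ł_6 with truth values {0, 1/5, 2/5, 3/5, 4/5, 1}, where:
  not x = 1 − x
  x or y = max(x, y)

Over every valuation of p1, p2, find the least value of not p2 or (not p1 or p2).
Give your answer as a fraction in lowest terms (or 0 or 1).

Take p1 = 2/5, p2 = 2/5:
not p2 = not 2/5 = 3/5
not p1 = not 2/5 = 3/5
not p1 or p2 = 3/5 or 2/5 = 3/5
not p2 or (not p1 or p2) = 3/5 or 3/5 = 3/5
No assignment yields a value below 3/5, so this is the minimum.

3/5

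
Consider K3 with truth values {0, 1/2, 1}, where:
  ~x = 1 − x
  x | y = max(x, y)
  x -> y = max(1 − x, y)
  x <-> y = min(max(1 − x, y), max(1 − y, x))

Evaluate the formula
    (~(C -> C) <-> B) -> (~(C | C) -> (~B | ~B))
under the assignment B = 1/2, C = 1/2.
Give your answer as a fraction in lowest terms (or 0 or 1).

C -> C = 1/2 -> 1/2 = 1/2
~(C -> C) = ~1/2 = 1/2
~(C -> C) <-> B = 1/2 <-> 1/2 = 1/2
C | C = 1/2 | 1/2 = 1/2
~(C | C) = ~1/2 = 1/2
~B = ~1/2 = 1/2
~B = ~1/2 = 1/2
~B | ~B = 1/2 | 1/2 = 1/2
~(C | C) -> (~B | ~B) = 1/2 -> 1/2 = 1/2
(~(C -> C) <-> B) -> (~(C | C) -> (~B | ~B)) = 1/2 -> 1/2 = 1/2

1/2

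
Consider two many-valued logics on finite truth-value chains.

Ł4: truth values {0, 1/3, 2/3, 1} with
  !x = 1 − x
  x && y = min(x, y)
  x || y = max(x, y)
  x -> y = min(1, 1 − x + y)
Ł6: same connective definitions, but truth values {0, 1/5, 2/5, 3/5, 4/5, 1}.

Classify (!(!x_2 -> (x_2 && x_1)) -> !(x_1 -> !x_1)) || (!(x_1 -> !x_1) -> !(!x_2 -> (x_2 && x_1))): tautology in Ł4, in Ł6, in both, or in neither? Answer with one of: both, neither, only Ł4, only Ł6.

both

In Ł4: every assignment gives 1 — tautology.
In Ł6: every assignment gives 1 — tautology.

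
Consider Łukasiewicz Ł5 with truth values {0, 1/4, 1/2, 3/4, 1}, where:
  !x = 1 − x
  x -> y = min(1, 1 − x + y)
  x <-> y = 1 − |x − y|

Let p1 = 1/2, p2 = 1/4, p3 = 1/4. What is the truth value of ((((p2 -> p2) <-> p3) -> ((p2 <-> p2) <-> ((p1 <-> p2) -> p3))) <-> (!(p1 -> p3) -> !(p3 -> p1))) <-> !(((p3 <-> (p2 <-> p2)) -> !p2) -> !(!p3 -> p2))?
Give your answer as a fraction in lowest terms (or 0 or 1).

3/4

p2 -> p2 = 1/4 -> 1/4 = 1
(p2 -> p2) <-> p3 = 1 <-> 1/4 = 1/4
p2 <-> p2 = 1/4 <-> 1/4 = 1
p1 <-> p2 = 1/2 <-> 1/4 = 3/4
(p1 <-> p2) -> p3 = 3/4 -> 1/4 = 1/2
(p2 <-> p2) <-> ((p1 <-> p2) -> p3) = 1 <-> 1/2 = 1/2
((p2 -> p2) <-> p3) -> ((p2 <-> p2) <-> ((p1 <-> p2) -> p3)) = 1/4 -> 1/2 = 1
p1 -> p3 = 1/2 -> 1/4 = 3/4
!(p1 -> p3) = !3/4 = 1/4
p3 -> p1 = 1/4 -> 1/2 = 1
!(p3 -> p1) = !1 = 0
!(p1 -> p3) -> !(p3 -> p1) = 1/4 -> 0 = 3/4
(((p2 -> p2) <-> p3) -> ((p2 <-> p2) <-> ((p1 <-> p2) -> p3))) <-> (!(p1 -> p3) -> !(p3 -> p1)) = 1 <-> 3/4 = 3/4
p2 <-> p2 = 1/4 <-> 1/4 = 1
p3 <-> (p2 <-> p2) = 1/4 <-> 1 = 1/4
!p2 = !1/4 = 3/4
(p3 <-> (p2 <-> p2)) -> !p2 = 1/4 -> 3/4 = 1
!p3 = !1/4 = 3/4
!p3 -> p2 = 3/4 -> 1/4 = 1/2
!(!p3 -> p2) = !1/2 = 1/2
((p3 <-> (p2 <-> p2)) -> !p2) -> !(!p3 -> p2) = 1 -> 1/2 = 1/2
!(((p3 <-> (p2 <-> p2)) -> !p2) -> !(!p3 -> p2)) = !1/2 = 1/2
((((p2 -> p2) <-> p3) -> ((p2 <-> p2) <-> ((p1 <-> p2) -> p3))) <-> (!(p1 -> p3) -> !(p3 -> p1))) <-> !(((p3 <-> (p2 <-> p2)) -> !p2) -> !(!p3 -> p2)) = 3/4 <-> 1/2 = 3/4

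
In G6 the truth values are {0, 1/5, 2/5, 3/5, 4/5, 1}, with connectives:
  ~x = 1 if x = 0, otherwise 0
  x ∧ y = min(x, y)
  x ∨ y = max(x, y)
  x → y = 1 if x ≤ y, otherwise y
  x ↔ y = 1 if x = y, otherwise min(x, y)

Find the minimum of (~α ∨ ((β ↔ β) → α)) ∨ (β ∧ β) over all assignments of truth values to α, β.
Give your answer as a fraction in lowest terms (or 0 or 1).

Take α = 1/5, β = 0:
~α = ~1/5 = 0
β ↔ β = 0 ↔ 0 = 1
(β ↔ β) → α = 1 → 1/5 = 1/5
~α ∨ ((β ↔ β) → α) = 0 ∨ 1/5 = 1/5
β ∧ β = 0 ∧ 0 = 0
(~α ∨ ((β ↔ β) → α)) ∨ (β ∧ β) = 1/5 ∨ 0 = 1/5
No assignment yields a value below 1/5, so this is the minimum.

1/5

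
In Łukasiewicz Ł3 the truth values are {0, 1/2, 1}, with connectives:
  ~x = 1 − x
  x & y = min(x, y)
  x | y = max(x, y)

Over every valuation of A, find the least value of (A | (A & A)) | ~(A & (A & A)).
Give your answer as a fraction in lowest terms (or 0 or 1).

Take A = 1/2:
A & A = 1/2 & 1/2 = 1/2
A | (A & A) = 1/2 | 1/2 = 1/2
A & A = 1/2 & 1/2 = 1/2
A & (A & A) = 1/2 & 1/2 = 1/2
~(A & (A & A)) = ~1/2 = 1/2
(A | (A & A)) | ~(A & (A & A)) = 1/2 | 1/2 = 1/2
No assignment yields a value below 1/2, so this is the minimum.

1/2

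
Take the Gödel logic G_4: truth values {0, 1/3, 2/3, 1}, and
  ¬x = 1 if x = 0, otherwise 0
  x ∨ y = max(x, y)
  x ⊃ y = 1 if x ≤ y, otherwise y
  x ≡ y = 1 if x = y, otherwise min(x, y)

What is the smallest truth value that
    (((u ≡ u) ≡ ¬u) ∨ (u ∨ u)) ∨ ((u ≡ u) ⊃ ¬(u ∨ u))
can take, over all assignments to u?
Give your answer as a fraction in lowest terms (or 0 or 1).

1/3

Take u = 1/3:
u ≡ u = 1/3 ≡ 1/3 = 1
¬u = ¬1/3 = 0
(u ≡ u) ≡ ¬u = 1 ≡ 0 = 0
u ∨ u = 1/3 ∨ 1/3 = 1/3
((u ≡ u) ≡ ¬u) ∨ (u ∨ u) = 0 ∨ 1/3 = 1/3
u ≡ u = 1/3 ≡ 1/3 = 1
u ∨ u = 1/3 ∨ 1/3 = 1/3
¬(u ∨ u) = ¬1/3 = 0
(u ≡ u) ⊃ ¬(u ∨ u) = 1 ⊃ 0 = 0
(((u ≡ u) ≡ ¬u) ∨ (u ∨ u)) ∨ ((u ≡ u) ⊃ ¬(u ∨ u)) = 1/3 ∨ 0 = 1/3
No assignment yields a value below 1/3, so this is the minimum.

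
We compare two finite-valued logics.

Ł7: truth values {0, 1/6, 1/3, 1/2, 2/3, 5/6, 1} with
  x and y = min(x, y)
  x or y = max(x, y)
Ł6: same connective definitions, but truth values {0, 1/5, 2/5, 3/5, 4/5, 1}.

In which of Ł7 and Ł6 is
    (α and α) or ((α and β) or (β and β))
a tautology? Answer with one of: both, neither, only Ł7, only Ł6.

In Ł7: at α = 0, β = 0 the value is 0 — not a tautology.
In Ł6: at α = 0, β = 0 the value is 0 — not a tautology.

neither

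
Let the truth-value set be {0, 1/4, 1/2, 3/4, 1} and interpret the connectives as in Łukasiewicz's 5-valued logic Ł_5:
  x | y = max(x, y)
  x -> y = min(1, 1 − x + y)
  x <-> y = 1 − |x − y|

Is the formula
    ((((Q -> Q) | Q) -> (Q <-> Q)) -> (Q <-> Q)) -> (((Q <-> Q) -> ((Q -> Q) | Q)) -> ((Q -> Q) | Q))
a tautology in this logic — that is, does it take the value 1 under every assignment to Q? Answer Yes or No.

Yes

Q = 0 ↦ 1
Q = 1/4 ↦ 1
Q = 1/2 ↦ 1
Q = 3/4 ↦ 1
Q = 1 ↦ 1
Every assignment gives a value ≥ 1.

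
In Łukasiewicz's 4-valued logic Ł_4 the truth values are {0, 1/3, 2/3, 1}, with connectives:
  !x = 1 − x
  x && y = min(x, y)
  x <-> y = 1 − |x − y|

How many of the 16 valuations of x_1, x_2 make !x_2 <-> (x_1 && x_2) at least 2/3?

x_1 = 0, x_2 = 0 ↦ 0  <
x_1 = 0, x_2 = 1/3 ↦ 1/3  <
x_1 = 0, x_2 = 2/3 ↦ 2/3  ≥
x_1 = 0, x_2 = 1 ↦ 1  ≥
x_1 = 1/3, x_2 = 0 ↦ 0  <
x_1 = 1/3, x_2 = 1/3 ↦ 2/3  ≥
x_1 = 1/3, x_2 = 2/3 ↦ 1  ≥
x_1 = 1/3, x_2 = 1 ↦ 2/3  ≥
x_1 = 2/3, x_2 = 0 ↦ 0  <
x_1 = 2/3, x_2 = 1/3 ↦ 2/3  ≥
x_1 = 2/3, x_2 = 2/3 ↦ 2/3  ≥
x_1 = 2/3, x_2 = 1 ↦ 1/3  <
x_1 = 1, x_2 = 0 ↦ 0  <
x_1 = 1, x_2 = 1/3 ↦ 2/3  ≥
x_1 = 1, x_2 = 2/3 ↦ 2/3  ≥
x_1 = 1, x_2 = 1 ↦ 0  <
So 9 of the 16 assignments meet the threshold.

9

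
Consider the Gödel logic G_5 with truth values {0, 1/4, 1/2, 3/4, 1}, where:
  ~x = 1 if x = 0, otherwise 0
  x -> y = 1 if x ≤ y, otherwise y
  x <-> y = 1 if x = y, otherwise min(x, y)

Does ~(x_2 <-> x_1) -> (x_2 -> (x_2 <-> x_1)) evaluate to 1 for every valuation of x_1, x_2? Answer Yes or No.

Counterexample: take x_1 = 0, x_2 = 1/4.
x_2 <-> x_1 = 1/4 <-> 0 = 0
~(x_2 <-> x_1) = ~0 = 1
x_2 -> (x_2 <-> x_1) = 1/4 -> 0 = 0
~(x_2 <-> x_1) -> (x_2 -> (x_2 <-> x_1)) = 1 -> 0 = 0
This gives 0 ≠ 1.

No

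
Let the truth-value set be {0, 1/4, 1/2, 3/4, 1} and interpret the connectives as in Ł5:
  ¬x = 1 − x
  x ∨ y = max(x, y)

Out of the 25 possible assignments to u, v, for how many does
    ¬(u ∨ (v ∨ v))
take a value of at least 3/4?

value 1: 1 assignment (counts)
value 3/4: 3 assignments (counts)
value 1/2: 5 assignments
value 1/4: 7 assignments
value 0: 9 assignments
So 4 of the 25 assignments meet the threshold.

4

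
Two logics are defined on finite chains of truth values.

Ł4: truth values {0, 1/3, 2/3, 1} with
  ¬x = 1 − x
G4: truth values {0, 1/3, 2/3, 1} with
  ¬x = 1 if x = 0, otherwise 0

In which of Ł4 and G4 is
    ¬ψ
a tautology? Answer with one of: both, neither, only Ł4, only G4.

In Ł4: at ψ = 1/3 the value is 2/3 — not a tautology.
In G4: at ψ = 1/3 the value is 0 — not a tautology.

neither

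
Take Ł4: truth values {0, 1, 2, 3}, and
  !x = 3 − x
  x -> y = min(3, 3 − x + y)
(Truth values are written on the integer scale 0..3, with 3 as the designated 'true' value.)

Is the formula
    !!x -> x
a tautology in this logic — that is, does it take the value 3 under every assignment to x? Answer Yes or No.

Yes

x = 0 ↦ 3
x = 1 ↦ 3
x = 2 ↦ 3
x = 3 ↦ 3
Every assignment gives a value ≥ 3.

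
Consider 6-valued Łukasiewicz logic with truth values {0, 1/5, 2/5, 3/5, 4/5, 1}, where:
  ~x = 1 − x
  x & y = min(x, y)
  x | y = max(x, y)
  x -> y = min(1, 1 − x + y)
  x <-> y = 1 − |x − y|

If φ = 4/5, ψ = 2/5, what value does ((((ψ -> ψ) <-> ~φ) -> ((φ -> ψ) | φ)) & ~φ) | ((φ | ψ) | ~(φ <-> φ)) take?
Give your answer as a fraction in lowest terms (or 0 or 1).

ψ -> ψ = 2/5 -> 2/5 = 1
~φ = ~4/5 = 1/5
(ψ -> ψ) <-> ~φ = 1 <-> 1/5 = 1/5
φ -> ψ = 4/5 -> 2/5 = 3/5
(φ -> ψ) | φ = 3/5 | 4/5 = 4/5
((ψ -> ψ) <-> ~φ) -> ((φ -> ψ) | φ) = 1/5 -> 4/5 = 1
~φ = ~4/5 = 1/5
(((ψ -> ψ) <-> ~φ) -> ((φ -> ψ) | φ)) & ~φ = 1 & 1/5 = 1/5
φ | ψ = 4/5 | 2/5 = 4/5
φ <-> φ = 4/5 <-> 4/5 = 1
~(φ <-> φ) = ~1 = 0
(φ | ψ) | ~(φ <-> φ) = 4/5 | 0 = 4/5
((((ψ -> ψ) <-> ~φ) -> ((φ -> ψ) | φ)) & ~φ) | ((φ | ψ) | ~(φ <-> φ)) = 1/5 | 4/5 = 4/5

4/5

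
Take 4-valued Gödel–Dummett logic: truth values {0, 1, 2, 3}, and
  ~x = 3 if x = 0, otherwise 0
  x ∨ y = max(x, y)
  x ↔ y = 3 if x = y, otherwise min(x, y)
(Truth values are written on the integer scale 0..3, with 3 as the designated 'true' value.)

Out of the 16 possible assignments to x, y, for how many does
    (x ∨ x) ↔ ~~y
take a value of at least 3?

x = 0, y = 0 ↦ 3  ≥
x = 0, y = 1 ↦ 0  <
x = 0, y = 2 ↦ 0  <
x = 0, y = 3 ↦ 0  <
x = 1, y = 0 ↦ 0  <
x = 1, y = 1 ↦ 1  <
x = 1, y = 2 ↦ 1  <
x = 1, y = 3 ↦ 1  <
x = 2, y = 0 ↦ 0  <
x = 2, y = 1 ↦ 2  <
x = 2, y = 2 ↦ 2  <
x = 2, y = 3 ↦ 2  <
x = 3, y = 0 ↦ 0  <
x = 3, y = 1 ↦ 3  ≥
x = 3, y = 2 ↦ 3  ≥
x = 3, y = 3 ↦ 3  ≥
So 4 of the 16 assignments meet the threshold.

4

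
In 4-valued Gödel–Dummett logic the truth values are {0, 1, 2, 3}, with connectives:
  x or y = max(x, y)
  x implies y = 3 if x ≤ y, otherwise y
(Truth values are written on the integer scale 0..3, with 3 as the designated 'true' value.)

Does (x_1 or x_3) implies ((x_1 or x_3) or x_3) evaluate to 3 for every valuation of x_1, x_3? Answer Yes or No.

Yes

x_1 = 0, x_3 = 0 ↦ 3
x_1 = 0, x_3 = 1 ↦ 3
x_1 = 0, x_3 = 2 ↦ 3
x_1 = 0, x_3 = 3 ↦ 3
x_1 = 1, x_3 = 0 ↦ 3
x_1 = 1, x_3 = 1 ↦ 3
x_1 = 1, x_3 = 2 ↦ 3
x_1 = 1, x_3 = 3 ↦ 3
x_1 = 2, x_3 = 0 ↦ 3
x_1 = 2, x_3 = 1 ↦ 3
x_1 = 2, x_3 = 2 ↦ 3
x_1 = 2, x_3 = 3 ↦ 3
x_1 = 3, x_3 = 0 ↦ 3
x_1 = 3, x_3 = 1 ↦ 3
x_1 = 3, x_3 = 2 ↦ 3
x_1 = 3, x_3 = 3 ↦ 3
Every assignment gives a value ≥ 3.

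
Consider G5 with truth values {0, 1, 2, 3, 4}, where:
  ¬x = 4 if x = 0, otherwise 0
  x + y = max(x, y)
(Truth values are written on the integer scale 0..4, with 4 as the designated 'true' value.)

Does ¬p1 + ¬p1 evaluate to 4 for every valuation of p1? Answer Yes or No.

No

Counterexample: take p1 = 1.
¬p1 = ¬1 = 0
¬p1 + ¬p1 = 0 + 0 = 0
This gives 0 ≠ 4.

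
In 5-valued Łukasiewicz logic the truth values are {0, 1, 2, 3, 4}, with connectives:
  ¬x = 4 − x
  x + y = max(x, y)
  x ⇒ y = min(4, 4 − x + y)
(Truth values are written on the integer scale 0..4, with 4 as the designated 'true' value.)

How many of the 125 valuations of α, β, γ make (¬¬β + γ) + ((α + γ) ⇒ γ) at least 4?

value 4: 85 assignments (counts)
value 3: 22 assignments
value 2: 12 assignments
value 1: 5 assignments
value 0: 1 assignment
So 85 of the 125 assignments meet the threshold.

85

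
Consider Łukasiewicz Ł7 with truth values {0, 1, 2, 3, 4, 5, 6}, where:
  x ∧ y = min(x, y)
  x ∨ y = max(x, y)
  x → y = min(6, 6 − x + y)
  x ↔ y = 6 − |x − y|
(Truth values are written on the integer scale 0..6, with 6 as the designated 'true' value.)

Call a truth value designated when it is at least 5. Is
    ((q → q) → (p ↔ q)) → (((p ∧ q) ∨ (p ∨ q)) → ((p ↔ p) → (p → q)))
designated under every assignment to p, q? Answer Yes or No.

Yes

At p = 5, q = 6, for instance:
q → q = 6 → 6 = 6
p ↔ q = 5 ↔ 6 = 5
(q → q) → (p ↔ q) = 6 → 5 = 5
p ∧ q = 5 ∧ 6 = 5
p ∨ q = 5 ∨ 6 = 6
(p ∧ q) ∨ (p ∨ q) = 5 ∨ 6 = 6
p ↔ p = 5 ↔ 5 = 6
p → q = 5 → 6 = 6
(p ↔ p) → (p → q) = 6 → 6 = 6
((p ∧ q) ∨ (p ∨ q)) → ((p ↔ p) → (p → q)) = 6 → 6 = 6
((q → q) → (p ↔ q)) → (((p ∧ q) ∨ (p ∨ q)) → ((p ↔ p) → (p → q))) = 5 → 6 = 6
and checking the remaining 48 assignments likewise gives ≥ 5 in every case.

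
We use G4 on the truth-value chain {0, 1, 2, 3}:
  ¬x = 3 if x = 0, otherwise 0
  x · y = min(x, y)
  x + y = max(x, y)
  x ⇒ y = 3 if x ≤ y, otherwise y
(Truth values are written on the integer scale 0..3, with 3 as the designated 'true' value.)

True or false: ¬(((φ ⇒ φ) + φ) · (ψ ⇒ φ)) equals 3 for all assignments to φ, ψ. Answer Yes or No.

Counterexample: take φ = 0, ψ = 0.
φ ⇒ φ = 0 ⇒ 0 = 3
(φ ⇒ φ) + φ = 3 + 0 = 3
ψ ⇒ φ = 0 ⇒ 0 = 3
((φ ⇒ φ) + φ) · (ψ ⇒ φ) = 3 · 3 = 3
¬(((φ ⇒ φ) + φ) · (ψ ⇒ φ)) = ¬3 = 0
This gives 0 ≠ 3.

No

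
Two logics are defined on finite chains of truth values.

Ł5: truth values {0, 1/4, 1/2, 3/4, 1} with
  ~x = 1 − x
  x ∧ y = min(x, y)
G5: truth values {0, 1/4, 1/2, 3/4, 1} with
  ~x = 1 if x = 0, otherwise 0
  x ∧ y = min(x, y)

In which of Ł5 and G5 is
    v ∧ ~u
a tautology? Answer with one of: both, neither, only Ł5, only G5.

neither

In Ł5: at u = 0, v = 0 the value is 0 — not a tautology.
In G5: at u = 0, v = 0 the value is 0 — not a tautology.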